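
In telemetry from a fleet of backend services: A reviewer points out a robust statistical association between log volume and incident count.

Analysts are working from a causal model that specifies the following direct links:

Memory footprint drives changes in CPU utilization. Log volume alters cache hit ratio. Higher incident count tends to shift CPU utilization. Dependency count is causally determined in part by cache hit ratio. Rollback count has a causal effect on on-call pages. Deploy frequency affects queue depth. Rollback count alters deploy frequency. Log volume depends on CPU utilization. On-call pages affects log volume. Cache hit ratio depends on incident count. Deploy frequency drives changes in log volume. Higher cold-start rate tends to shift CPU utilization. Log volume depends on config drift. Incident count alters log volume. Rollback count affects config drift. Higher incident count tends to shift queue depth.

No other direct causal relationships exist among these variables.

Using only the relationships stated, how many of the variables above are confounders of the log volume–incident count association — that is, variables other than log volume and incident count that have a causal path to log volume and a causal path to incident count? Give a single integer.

No listed variable has a causal path to both log volume and incident count, so there are no common causes.

0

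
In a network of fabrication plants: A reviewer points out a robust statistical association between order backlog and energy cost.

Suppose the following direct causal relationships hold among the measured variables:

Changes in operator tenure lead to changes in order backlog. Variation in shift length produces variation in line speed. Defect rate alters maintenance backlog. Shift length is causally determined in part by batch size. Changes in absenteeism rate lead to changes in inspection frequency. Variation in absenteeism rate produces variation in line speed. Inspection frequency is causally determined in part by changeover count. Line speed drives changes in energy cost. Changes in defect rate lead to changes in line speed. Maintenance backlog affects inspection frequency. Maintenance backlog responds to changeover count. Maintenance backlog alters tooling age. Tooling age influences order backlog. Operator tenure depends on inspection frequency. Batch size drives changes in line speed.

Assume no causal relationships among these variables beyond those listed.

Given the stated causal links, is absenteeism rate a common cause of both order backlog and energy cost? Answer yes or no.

Absenteeism rate has a causal path to order backlog (absenteeism rate → inspection frequency → operator tenure → order backlog) and to energy cost (absenteeism rate → line speed → energy cost), so it is a common cause of both — a confounder.

yes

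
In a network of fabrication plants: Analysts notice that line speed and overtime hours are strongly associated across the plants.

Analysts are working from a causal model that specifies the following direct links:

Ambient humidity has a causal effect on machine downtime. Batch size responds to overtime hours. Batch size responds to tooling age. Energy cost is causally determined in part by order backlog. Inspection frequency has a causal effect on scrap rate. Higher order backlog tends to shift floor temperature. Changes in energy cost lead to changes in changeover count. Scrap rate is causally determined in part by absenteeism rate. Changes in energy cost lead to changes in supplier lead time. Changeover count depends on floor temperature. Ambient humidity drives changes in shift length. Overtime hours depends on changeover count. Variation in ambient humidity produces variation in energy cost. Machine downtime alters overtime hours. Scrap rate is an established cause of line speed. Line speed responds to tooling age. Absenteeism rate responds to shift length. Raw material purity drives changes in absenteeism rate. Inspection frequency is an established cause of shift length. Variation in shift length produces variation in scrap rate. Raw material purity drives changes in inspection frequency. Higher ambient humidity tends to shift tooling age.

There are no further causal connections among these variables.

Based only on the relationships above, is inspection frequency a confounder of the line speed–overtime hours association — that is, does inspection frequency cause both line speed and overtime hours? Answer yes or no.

no

Inspection frequency has no stated causal path to overtime hours. A confounder must cause both variables, so inspection frequency does not qualify.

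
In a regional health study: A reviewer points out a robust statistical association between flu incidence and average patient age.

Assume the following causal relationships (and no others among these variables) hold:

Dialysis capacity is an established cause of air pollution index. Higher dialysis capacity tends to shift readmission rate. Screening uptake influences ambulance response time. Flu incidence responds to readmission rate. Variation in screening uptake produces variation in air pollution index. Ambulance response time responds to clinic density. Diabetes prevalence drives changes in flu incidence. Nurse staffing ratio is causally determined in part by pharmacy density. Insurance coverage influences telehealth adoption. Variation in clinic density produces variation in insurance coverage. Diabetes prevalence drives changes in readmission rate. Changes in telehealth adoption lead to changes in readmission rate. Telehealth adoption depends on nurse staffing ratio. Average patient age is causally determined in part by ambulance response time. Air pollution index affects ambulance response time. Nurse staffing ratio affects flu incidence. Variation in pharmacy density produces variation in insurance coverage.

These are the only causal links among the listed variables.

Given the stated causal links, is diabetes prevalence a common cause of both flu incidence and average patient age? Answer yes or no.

Diabetes prevalence has no stated causal path to average patient age. A confounder must cause both variables, so diabetes prevalence does not qualify.

no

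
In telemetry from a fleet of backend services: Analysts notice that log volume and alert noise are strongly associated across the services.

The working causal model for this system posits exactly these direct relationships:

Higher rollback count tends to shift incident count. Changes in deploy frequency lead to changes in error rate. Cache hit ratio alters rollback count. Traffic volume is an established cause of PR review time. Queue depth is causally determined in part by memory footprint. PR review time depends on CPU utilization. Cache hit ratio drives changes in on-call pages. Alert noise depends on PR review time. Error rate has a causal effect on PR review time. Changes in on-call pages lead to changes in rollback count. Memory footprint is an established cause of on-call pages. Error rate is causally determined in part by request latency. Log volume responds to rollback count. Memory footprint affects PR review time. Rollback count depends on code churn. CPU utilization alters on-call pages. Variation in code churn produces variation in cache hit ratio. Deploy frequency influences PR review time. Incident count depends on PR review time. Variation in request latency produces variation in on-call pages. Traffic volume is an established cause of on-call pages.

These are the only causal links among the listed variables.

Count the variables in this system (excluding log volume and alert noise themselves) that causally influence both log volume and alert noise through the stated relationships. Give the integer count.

4

The common causes are: CPU utilization (to log volume via CPU utilization → on-call pages → rollback count → log volume; to alert noise via CPU utilization → PR review time → alert noise); memory footprint (to log volume via memory footprint → on-call pages → rollback count → log volume; to alert noise via memory footprint → PR review time → alert noise); request latency (to log volume via request latency → on-call pages → rollback count → log volume; to alert noise via request latency → error rate → PR review time → alert noise); traffic volume (to log volume via traffic volume → on-call pages → rollback count → log volume; to alert noise via traffic volume → PR review time → alert noise).
Every other variable lacks a causal path to at least one of log volume and alert noise.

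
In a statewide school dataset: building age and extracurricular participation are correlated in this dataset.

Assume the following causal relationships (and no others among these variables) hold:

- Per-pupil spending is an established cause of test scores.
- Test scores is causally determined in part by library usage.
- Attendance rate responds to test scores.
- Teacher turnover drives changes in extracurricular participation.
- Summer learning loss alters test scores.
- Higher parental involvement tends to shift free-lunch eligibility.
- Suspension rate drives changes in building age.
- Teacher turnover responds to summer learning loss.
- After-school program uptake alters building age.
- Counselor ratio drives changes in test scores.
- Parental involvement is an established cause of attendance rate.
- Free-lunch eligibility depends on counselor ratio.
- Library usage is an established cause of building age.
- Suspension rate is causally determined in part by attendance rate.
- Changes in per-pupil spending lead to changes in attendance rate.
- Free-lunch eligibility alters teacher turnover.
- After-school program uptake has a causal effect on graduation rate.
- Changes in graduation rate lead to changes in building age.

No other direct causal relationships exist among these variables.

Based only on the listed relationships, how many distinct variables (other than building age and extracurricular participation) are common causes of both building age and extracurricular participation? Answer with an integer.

The common causes are: counselor ratio (to building age via counselor ratio → test scores → attendance rate → suspension rate → building age; to extracurricular participation via counselor ratio → free-lunch eligibility → teacher turnover → extracurricular participation); parental involvement (to building age via parental involvement → attendance rate → suspension rate → building age; to extracurricular participation via parental involvement → free-lunch eligibility → teacher turnover → extracurricular participation); summer learning loss (to building age via summer learning loss → test scores → attendance rate → suspension rate → building age; to extracurricular participation via summer learning loss → teacher turnover → extracurricular participation).
Every other variable lacks a causal path to at least one of building age and extracurricular participation.

3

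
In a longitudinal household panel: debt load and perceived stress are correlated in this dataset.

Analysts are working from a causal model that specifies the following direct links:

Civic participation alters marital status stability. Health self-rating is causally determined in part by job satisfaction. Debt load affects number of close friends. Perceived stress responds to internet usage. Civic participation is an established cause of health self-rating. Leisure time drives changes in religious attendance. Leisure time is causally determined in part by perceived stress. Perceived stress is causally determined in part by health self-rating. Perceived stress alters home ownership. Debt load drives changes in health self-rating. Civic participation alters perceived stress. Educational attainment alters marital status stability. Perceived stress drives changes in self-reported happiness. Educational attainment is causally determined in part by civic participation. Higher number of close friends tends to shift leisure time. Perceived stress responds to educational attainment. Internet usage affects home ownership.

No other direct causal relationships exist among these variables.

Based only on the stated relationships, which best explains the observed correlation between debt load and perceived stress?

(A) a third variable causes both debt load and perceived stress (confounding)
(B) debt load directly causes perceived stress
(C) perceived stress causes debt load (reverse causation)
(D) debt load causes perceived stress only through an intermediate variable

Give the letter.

D

Debt load reaches perceived stress through debt load → health self-rating → perceived stress — an indirect causal chain with no direct debt load → perceived stress link. No variable causes both debt load and perceived stress, so confounding is ruled out; the effect is mediated.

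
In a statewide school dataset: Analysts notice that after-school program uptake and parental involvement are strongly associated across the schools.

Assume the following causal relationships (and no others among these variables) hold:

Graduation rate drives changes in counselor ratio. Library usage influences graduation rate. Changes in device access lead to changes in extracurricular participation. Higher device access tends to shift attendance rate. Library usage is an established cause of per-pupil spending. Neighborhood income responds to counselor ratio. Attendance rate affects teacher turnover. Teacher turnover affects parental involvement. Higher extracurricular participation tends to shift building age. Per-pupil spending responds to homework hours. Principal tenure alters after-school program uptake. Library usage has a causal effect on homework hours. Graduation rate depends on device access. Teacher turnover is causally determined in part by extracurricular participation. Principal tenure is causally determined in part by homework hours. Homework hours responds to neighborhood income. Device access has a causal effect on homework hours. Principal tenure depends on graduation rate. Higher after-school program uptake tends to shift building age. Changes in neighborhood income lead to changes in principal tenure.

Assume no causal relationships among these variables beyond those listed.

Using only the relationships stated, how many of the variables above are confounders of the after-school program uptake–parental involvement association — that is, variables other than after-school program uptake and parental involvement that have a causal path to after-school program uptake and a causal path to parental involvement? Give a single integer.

1

The common causes are: device access (to after-school program uptake via device access → homework hours → principal tenure → after-school program uptake; to parental involvement via device access → attendance rate → teacher turnover → parental involvement).
Every other variable lacks a causal path to at least one of after-school program uptake and parental involvement.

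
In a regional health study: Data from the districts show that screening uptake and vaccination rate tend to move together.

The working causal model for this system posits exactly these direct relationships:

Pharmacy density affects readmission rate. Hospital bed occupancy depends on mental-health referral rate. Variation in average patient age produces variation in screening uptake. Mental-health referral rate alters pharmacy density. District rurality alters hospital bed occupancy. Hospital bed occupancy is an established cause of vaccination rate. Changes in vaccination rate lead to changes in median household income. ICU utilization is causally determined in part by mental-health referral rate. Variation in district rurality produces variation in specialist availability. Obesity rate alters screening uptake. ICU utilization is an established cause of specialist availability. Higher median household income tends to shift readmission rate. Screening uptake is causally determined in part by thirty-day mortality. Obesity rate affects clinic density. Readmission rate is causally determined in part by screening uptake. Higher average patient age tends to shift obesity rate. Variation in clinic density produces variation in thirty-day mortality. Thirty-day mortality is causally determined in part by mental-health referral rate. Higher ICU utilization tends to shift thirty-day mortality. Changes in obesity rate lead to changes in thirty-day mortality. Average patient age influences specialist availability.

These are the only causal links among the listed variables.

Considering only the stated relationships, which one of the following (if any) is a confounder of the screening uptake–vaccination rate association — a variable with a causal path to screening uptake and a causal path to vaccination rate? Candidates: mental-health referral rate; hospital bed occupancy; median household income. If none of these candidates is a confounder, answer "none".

Mental-health referral rate causes screening uptake (mental-health referral rate → thirty-day mortality → screening uptake) and also causes vaccination rate (mental-health referral rate → hospital bed occupancy → vaccination rate); it is a common cause of both.
Each of the other candidates lacks a causal path to at least one of screening uptake and vaccination rate, so they do not confound the relationship.

mental-health referral rate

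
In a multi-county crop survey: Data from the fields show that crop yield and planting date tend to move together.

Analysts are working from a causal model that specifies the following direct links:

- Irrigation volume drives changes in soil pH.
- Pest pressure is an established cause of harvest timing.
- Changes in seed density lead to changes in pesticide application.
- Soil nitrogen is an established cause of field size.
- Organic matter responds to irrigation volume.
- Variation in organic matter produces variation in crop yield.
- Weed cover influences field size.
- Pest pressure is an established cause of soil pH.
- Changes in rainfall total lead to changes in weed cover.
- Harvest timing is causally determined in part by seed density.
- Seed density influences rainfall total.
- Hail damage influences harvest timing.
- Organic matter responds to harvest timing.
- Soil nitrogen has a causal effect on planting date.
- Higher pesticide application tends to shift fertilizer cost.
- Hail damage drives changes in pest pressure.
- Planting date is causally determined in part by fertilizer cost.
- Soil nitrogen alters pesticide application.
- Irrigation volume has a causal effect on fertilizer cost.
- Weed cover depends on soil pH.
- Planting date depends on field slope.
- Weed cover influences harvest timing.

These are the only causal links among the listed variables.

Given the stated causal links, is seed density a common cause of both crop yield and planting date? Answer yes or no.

yes

Seed density has a causal path to crop yield (seed density → harvest timing → organic matter → crop yield) and to planting date (seed density → pesticide application → fertilizer cost → planting date), so it is a common cause of both — a confounder.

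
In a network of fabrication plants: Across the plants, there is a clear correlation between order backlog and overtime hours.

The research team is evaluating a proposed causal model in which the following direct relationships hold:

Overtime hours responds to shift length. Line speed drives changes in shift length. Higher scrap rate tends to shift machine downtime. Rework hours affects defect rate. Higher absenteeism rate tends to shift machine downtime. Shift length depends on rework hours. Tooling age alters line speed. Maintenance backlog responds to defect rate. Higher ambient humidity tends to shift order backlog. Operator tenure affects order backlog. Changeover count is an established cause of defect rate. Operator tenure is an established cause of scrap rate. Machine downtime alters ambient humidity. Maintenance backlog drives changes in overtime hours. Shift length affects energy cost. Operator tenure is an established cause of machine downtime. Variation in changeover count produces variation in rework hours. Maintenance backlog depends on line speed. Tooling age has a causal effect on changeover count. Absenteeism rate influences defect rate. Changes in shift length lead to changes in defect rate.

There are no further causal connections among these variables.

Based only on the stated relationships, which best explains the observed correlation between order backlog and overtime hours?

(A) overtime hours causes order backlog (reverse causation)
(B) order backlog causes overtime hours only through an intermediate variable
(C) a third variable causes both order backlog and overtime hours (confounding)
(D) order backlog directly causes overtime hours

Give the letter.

C

Absenteeism rate causes order backlog (absenteeism rate → machine downtime → ambient humidity → order backlog) and overtime hours (absenteeism rate → defect rate → maintenance backlog → overtime hours) — a common cause creating the correlation.
There is no stated path from order backlog to overtime hours or from overtime hours to order backlog, so neither direct nor reverse causation applies.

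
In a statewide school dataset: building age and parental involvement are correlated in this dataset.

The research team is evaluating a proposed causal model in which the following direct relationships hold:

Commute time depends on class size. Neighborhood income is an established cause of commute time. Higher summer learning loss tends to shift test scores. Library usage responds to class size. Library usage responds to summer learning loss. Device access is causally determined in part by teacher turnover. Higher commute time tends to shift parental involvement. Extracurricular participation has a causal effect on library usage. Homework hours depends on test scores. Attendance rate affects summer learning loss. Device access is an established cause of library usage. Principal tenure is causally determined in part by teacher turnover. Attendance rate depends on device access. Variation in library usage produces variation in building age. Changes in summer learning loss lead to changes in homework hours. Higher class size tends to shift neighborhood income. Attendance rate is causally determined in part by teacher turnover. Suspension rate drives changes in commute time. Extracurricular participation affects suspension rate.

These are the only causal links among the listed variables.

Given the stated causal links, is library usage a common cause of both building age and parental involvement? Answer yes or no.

Library usage has no stated causal path to parental involvement. A confounder must cause both variables, so library usage does not qualify.

no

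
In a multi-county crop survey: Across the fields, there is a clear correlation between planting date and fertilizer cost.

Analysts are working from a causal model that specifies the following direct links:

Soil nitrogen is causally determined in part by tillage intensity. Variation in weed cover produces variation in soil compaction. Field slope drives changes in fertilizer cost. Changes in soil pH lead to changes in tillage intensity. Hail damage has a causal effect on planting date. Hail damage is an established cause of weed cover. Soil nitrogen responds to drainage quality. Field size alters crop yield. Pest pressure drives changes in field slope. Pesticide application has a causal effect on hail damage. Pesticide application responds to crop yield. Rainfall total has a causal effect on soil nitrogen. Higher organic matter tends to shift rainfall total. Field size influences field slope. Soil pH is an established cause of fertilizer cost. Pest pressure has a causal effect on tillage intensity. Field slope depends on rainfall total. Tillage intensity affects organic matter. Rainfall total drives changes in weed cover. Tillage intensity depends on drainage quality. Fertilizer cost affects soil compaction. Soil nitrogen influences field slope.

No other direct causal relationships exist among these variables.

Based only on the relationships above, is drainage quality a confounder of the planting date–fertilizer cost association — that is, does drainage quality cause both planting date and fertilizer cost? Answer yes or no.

no

Drainage quality has no stated causal path to planting date. A confounder must cause both variables, so drainage quality does not qualify.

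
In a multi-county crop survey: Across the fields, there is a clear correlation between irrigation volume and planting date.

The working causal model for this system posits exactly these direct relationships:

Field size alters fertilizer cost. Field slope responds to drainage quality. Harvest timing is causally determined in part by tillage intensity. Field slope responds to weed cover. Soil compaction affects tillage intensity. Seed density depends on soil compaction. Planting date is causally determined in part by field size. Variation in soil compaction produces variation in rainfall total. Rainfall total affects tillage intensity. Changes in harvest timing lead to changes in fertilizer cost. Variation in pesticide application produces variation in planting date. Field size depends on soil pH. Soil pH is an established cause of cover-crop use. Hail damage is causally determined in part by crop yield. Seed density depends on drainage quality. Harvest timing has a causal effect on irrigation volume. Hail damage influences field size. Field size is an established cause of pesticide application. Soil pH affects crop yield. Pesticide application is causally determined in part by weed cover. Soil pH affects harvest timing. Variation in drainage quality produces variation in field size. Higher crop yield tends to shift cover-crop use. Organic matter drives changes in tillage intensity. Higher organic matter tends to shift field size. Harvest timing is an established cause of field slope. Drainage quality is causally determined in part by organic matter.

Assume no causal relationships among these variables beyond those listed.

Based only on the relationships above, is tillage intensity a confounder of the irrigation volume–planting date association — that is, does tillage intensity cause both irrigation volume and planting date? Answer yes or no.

no

Tillage intensity has no stated causal path to planting date. A confounder must cause both variables, so tillage intensity does not qualify.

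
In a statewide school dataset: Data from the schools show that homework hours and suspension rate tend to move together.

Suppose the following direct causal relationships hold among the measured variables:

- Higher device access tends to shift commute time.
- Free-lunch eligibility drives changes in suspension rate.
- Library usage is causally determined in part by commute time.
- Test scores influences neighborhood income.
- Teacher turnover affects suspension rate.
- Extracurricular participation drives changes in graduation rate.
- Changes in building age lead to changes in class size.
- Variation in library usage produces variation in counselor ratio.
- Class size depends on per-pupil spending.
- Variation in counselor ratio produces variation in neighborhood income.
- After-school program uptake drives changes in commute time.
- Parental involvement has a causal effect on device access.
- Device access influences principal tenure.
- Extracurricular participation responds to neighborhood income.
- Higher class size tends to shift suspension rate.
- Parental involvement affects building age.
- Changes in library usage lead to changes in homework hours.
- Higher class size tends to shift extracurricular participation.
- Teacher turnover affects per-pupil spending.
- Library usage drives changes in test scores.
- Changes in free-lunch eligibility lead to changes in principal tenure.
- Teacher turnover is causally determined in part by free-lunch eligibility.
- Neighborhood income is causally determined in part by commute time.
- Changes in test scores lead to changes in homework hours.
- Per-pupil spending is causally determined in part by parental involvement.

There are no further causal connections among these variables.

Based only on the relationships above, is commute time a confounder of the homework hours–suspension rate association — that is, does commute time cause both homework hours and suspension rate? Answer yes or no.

no

Commute time has no stated causal path to suspension rate. A confounder must cause both variables, so commute time does not qualify.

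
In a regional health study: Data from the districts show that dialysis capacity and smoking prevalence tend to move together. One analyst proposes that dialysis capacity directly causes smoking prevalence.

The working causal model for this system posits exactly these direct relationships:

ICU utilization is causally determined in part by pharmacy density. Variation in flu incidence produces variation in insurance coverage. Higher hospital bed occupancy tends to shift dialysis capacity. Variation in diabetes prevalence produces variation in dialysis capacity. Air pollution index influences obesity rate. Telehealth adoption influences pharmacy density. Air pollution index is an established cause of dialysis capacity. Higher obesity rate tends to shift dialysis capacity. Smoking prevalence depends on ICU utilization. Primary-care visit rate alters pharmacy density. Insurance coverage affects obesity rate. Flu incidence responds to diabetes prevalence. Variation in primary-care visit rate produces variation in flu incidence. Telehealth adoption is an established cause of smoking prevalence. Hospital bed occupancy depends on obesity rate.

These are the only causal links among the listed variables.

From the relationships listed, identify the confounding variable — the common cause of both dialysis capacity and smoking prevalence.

Primary-care visit rate has a causal path to dialysis capacity (primary-care visit rate → flu incidence → insurance coverage → obesity rate → dialysis capacity) and a separate causal path to smoking prevalence (primary-care visit rate → pharmacy density → ICU utilization → smoking prevalence), so it is a common cause of both.
No stated relationship gives dialysis capacity a causal route to smoking prevalence, so the correlation is explained by the shared upstream cause rather than a direct effect.

primary-care visit rate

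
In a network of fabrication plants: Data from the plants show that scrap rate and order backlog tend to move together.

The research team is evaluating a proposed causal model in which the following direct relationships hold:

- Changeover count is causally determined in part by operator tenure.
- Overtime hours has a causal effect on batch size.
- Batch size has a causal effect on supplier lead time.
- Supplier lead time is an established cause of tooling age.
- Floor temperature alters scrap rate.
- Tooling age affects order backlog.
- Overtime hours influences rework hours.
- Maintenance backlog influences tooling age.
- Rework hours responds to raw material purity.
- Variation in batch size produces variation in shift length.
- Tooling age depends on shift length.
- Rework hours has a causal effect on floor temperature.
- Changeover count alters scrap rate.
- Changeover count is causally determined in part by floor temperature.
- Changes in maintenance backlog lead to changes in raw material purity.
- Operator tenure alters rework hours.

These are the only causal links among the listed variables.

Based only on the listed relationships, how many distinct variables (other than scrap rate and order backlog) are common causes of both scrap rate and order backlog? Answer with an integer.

The common causes are: maintenance backlog (to scrap rate via maintenance backlog → raw material purity → rework hours → floor temperature → scrap rate; to order backlog via maintenance backlog → tooling age → order backlog); overtime hours (to scrap rate via overtime hours → rework hours → floor temperature → scrap rate; to order backlog via overtime hours → batch size → shift length → tooling age → order backlog).
Every other variable lacks a causal path to at least one of scrap rate and order backlog.

2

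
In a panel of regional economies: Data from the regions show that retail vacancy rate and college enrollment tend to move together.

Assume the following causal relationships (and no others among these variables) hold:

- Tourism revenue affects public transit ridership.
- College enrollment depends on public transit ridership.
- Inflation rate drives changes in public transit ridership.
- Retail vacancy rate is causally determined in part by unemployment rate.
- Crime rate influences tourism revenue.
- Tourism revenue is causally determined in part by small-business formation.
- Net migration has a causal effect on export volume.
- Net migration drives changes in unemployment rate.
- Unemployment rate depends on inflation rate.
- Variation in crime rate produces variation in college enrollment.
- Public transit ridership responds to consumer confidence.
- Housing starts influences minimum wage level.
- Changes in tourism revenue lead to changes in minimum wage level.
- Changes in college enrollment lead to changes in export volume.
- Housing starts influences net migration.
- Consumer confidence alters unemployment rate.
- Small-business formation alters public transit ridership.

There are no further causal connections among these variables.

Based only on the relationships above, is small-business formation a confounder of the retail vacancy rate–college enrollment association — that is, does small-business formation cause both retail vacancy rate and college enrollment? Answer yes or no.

no

Small-business formation has no stated causal path to retail vacancy rate. A confounder must cause both variables, so small-business formation does not qualify.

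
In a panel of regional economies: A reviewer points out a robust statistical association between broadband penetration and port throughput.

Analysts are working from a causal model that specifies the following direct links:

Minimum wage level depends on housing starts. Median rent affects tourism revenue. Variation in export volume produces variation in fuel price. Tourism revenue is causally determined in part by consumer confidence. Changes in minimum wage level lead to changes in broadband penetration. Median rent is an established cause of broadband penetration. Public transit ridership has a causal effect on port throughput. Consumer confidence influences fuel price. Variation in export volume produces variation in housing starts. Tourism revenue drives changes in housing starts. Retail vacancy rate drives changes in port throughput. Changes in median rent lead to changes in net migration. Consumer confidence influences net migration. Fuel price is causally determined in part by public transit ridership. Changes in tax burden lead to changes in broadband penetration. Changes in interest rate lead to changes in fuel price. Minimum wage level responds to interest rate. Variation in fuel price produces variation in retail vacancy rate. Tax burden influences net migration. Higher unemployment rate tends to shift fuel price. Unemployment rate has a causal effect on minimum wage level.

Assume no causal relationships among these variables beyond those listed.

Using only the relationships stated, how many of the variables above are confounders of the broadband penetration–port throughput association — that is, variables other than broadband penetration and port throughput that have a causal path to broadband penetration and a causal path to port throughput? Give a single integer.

The common causes are: consumer confidence (to broadband penetration via consumer confidence → tourism revenue → housing starts → minimum wage level → broadband penetration; to port throughput via consumer confidence → fuel price → retail vacancy rate → port throughput); export volume (to broadband penetration via export volume → housing starts → minimum wage level → broadband penetration; to port throughput via export volume → fuel price → retail vacancy rate → port throughput); interest rate (to broadband penetration via interest rate → minimum wage level → broadband penetration; to port throughput via interest rate → fuel price → retail vacancy rate → port throughput); unemployment rate (to broadband penetration via unemployment rate → minimum wage level → broadband penetration; to port throughput via unemployment rate → fuel price → retail vacancy rate → port throughput).
Every other variable lacks a causal path to at least one of broadband penetration and port throughput.

4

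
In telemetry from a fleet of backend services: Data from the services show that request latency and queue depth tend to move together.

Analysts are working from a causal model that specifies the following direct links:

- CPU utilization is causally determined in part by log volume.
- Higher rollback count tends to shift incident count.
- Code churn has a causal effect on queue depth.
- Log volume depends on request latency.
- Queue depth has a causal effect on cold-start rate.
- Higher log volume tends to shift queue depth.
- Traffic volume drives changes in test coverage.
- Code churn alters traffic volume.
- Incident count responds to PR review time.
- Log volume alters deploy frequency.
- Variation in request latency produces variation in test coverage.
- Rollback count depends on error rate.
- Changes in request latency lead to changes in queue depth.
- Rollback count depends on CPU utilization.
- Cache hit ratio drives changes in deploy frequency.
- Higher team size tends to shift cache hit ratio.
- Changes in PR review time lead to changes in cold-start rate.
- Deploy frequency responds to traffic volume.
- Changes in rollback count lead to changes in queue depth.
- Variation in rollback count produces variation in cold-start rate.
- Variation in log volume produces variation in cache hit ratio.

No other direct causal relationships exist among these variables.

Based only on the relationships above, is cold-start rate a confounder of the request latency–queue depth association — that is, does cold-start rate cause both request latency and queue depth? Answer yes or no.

no

Cold-start rate has no stated causal path to either request latency or queue depth. A confounder must cause both variables, so cold-start rate does not qualify.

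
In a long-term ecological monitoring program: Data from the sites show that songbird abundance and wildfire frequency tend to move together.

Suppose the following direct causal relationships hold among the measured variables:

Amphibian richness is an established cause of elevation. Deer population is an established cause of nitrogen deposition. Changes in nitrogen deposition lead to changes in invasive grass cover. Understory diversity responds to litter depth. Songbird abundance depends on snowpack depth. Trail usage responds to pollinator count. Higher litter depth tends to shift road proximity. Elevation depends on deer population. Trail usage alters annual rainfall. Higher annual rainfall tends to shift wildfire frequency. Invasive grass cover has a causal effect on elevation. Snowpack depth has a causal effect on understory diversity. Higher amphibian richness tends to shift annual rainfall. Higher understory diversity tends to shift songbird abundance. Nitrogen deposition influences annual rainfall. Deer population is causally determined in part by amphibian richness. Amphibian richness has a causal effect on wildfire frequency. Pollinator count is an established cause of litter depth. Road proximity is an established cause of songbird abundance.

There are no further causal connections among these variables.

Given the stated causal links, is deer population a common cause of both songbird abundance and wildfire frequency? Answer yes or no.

Deer population has no stated causal path to songbird abundance. A confounder must cause both variables, so deer population does not qualify.

no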